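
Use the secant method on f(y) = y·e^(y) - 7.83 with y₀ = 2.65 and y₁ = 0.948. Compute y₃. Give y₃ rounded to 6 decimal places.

f(y_0) = 29.678202, f(y_1) = -5.383645
y_2 = 0.948000 - (-5.383645)·(0.948000 - 2.650000)/(-5.383645 - (29.678202)) = 1.209337; f(y_2) = -3.777194
y_3 = 1.209337 - (-3.777194)·(1.209337 - 0.948000)/(-3.777194 - (-5.383645)) = 1.823810; f(y_3) = 3.469270

1.823810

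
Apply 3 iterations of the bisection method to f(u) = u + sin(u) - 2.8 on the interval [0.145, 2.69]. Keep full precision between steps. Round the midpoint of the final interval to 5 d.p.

f(0.145000) = -2.510508, f(2.690000) = 0.326399 (opposite signs)
step 1: m = 1.417500, f(m) = -0.394227 < 0 → root in [1.417500, 2.690000]
step 2: m = 2.053750, f(m) = 0.139377 > 0 → root in [1.417500, 2.053750]
step 3: m = 1.735625, f(m) = -0.077929 < 0 → root in [1.735625, 2.053750]
Midpoint of [1.735625, 2.053750] = 1.894687

1.89469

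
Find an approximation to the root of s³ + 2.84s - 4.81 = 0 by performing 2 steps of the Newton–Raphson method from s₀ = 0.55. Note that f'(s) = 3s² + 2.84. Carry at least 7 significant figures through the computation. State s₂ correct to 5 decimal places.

1.17540

s_0 = 0.550000: f = -3.081625, f' = 3.747500 → s_1 = 0.550000 - (-3.081625)/(3.747500) = 1.372315
s_1 = 1.372315: f = 1.671784, f' = 8.489744 → s_2 = 1.372315 - (1.671784)/(8.489744) = 1.175397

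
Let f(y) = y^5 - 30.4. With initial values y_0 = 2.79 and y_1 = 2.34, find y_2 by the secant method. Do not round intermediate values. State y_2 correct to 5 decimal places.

f(y_0) = 138.652274, f(y_1) = 39.758337
y_2 = 2.340000 - (39.758337)·(2.340000 - 2.790000)/(39.758337 - (138.652274)) = 2.159086; f(y_2) = 16.519154

2.15909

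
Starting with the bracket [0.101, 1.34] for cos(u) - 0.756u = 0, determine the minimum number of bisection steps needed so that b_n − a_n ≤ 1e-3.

11

Initial width b − a = 1.34 − 0.101 = 1.239000.
After n steps the width is (b−a)/2^n; need (b−a)/2^n ≤ 1e-3.
So n ≥ log₂(1.239000/1e-3) = log₂(1239.0000) ≈ 10.2750.
Hence n = 11.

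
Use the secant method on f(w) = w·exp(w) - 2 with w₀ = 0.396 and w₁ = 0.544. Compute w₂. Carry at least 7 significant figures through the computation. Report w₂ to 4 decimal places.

0.9949

f(w_0) = -1.411596, f(w_1) = -1.062751
w_2 = 0.544000 - (-1.062751)·(0.544000 - 0.396000)/(-1.062751 - (-1.411596)) = 0.994880; f(w_2) = 0.690551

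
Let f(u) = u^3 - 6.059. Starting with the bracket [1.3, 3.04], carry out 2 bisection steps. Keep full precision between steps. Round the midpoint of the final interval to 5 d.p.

f(1.300000) = -3.862000, f(3.040000) = 22.035464 (opposite signs)
step 1: m = 2.170000, f(m) = 4.159313 > 0 → root in [1.300000, 2.170000]
step 2: m = 1.735000, f(m) = -0.836260 < 0 → root in [1.735000, 2.170000]
Midpoint of [1.735000, 2.170000] = 1.952500

1.95250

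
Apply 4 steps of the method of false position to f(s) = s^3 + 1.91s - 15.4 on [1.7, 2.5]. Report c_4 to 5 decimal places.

False-position update: c = (a·f(b) − b·f(a))/(f(b) − f(a)); replace the endpoint whose sign matches f(c).
f(1.700000) = -7.240000, f(2.500000) = 5.000000
step 1: c = 2.173203, f(c) = -0.985561 < 0 → new bracket [2.173203, 2.500000]
step 2: c = 2.227012, f(c) = -0.101359 < 0 → new bracket [2.227012, 2.500000]
step 3: c = 2.232436, f(c) = -0.010100 < 0 → new bracket [2.232436, 2.500000]
step 4: c = 2.232975, f(c) = -0.001003 < 0 → new bracket [2.232975, 2.500000]

2.23298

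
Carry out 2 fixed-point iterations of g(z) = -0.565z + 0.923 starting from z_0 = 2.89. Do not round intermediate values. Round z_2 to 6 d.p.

1.324065

z_1 = g(2.890000) = -0.709850
z_2 = g(-0.709850) = 1.324065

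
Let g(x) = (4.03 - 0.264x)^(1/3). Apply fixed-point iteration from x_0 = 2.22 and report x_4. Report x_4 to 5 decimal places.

1.53609

x_1 = g(2.220000) = 1.510142
x_2 = g(1.510142) = 1.537051
x_3 = g(1.537051) = 1.536048
x_4 = g(1.536048) = 1.536085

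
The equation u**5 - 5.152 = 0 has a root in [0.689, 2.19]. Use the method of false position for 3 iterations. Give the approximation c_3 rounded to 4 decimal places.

1.0729

f(0.689000) = -4.996727, f(2.190000) = 45.223640
step 1: c = 0.838344, f(c) = -4.737895 < 0 → new bracket [0.838344, 2.190000]
step 2: c = 0.966522, f(c) = -4.308550 < 0 → new bracket [0.966522, 2.190000]
step 3: c = 1.072946, f(c) = -3.730032 < 0 → new bracket [1.072946, 2.190000]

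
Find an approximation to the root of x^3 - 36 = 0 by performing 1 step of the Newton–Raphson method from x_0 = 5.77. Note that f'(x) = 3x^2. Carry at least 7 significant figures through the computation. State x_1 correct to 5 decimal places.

x_0 = 5.770000: f = 156.100033, f' = 99.878700 → x_1 = 5.770000 - (156.100033)/(99.878700) = 4.207104

4.20710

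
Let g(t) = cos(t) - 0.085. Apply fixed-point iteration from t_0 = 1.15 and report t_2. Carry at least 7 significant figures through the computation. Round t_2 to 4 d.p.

t_1 = g(1.150000) = 0.323487
t_2 = g(0.323487) = 0.863133

0.8631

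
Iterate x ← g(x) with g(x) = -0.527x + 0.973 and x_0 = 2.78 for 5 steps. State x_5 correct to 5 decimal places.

0.55009

x_1 = g(2.780000) = -0.492060
x_2 = g(-0.492060) = 1.232316
x_3 = g(1.232316) = 0.323570
x_4 = g(0.323570) = 0.802479
x_5 = g(0.802479) = 0.550094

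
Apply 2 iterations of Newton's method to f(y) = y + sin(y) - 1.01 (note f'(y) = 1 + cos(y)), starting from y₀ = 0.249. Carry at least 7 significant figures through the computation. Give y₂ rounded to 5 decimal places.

0.51631

y_0 = 0.249000: f = -0.514565, f' = 1.969159 → y_1 = 0.249000 - (-0.514565)/(1.969159) = 0.510312
y_1 = 0.510312: f = -0.011238, f' = 1.872592 → y_2 = 0.510312 - (-0.011238)/(1.872592) = 0.516314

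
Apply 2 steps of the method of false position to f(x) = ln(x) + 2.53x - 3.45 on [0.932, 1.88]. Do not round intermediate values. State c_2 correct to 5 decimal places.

f(0.932000) = -1.162462, f(1.880000) = 1.937672
step 1: c = 1.287473, f(c) = 0.059988 > 0 → new bracket [0.932000, 1.287473]
step 2: c = 1.270029, f(c) = 0.002214 > 0 → new bracket [0.932000, 1.270029]

1.27003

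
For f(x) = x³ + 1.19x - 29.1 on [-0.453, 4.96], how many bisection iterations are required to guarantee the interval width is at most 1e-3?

13

Initial width b − a = 4.96 − -0.453 = 5.413000.
After n steps the width is (b−a)/2^n; need (b−a)/2^n ≤ 1e-3.
So n ≥ log₂(5.413000/1e-3) = log₂(5413.0000) ≈ 12.4022.
Hence n = 13.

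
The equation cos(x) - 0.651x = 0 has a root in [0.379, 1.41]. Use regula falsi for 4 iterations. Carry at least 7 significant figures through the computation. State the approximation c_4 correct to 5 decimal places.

0.92474

f(0.379000) = 0.682306, f(1.410000) = -0.757806
step 1: c = 0.867474, f(c) = 0.082029 > 0 → new bracket [0.867474, 1.410000]
step 2: c = 0.920464, f(c) = 0.006228 > 0 → new bracket [0.920464, 1.410000]
step 3: c = 0.924455, f(c) = 0.000450 > 0 → new bracket [0.924455, 1.410000]
step 4: c = 0.924743, f(c) = 0.000032 > 0 → new bracket [0.924743, 1.410000]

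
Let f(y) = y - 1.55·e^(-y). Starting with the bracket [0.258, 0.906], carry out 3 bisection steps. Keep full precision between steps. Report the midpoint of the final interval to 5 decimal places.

0.70350

f(0.258000) = -0.939523, f(0.906000) = 0.279587 (opposite signs)
step 1: m = 0.582000, f(m) = -0.284109 < 0 → root in [0.582000, 0.906000]
step 2: m = 0.744000, f(m) = 0.007426 > 0 → root in [0.582000, 0.744000]
step 3: m = 0.663000, f(m) = -0.135720 < 0 → root in [0.663000, 0.744000]
Midpoint of [0.663000, 0.744000] = 0.703500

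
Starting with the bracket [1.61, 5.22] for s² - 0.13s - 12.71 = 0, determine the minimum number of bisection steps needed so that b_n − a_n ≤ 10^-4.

Initial width b − a = 5.22 − 1.61 = 3.610000.
After n steps the width is (b−a)/2^n; need (b−a)/2^n ≤ 10^-4.
So n ≥ log₂(3.610000/10^-4) = log₂(36100.0000) ≈ 15.1397.
Hence n = 16.

16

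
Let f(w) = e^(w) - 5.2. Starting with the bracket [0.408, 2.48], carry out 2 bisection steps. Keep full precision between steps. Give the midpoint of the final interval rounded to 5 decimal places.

1.70300

f(0.408000) = -3.696193, f(2.480000) = 6.741264 (opposite signs)
step 1: m = 1.444000, f(m) = -0.962388 < 0 → root in [1.444000, 2.480000]
step 2: m = 1.962000, f(m) = 1.913540 > 0 → root in [1.444000, 1.962000]
Midpoint of [1.444000, 1.962000] = 1.703000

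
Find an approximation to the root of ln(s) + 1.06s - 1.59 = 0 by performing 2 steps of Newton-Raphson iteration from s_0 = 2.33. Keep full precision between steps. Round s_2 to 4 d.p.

f'(s) = 1/s + 1.06
s_0 = 2.330000: f = 1.725668, f' = 1.489185 → s_1 = 2.330000 - (1.725668)/(1.489185) = 1.171199
s_1 = 1.171199: f = -0.190501, f' = 1.913826 → s_2 = 1.171199 - (-0.190501)/(1.913826) = 1.270738

1.2707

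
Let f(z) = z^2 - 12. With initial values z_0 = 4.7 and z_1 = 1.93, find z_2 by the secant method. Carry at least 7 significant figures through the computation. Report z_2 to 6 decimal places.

3.178130

f(z_0) = 10.090000, f(z_1) = -8.275100
z_2 = 1.930000 - (-8.275100)·(1.930000 - 4.700000)/(-8.275100 - (10.090000)) = 3.178130; f(z_2) = -1.899492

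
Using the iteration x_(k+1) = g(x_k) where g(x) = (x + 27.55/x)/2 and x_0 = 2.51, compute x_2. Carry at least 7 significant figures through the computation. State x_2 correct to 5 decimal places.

5.41437

x_1 = g(2.510000) = 6.743048
x_2 = g(6.743048) = 5.414369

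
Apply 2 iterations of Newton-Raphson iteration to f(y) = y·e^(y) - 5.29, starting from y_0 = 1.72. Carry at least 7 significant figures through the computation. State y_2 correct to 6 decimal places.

1.363072

f'(y) = (y + 1)·e^(y)
y_0 = 1.720000: f = 4.315389, f' = 15.189917 → y_1 = 1.720000 - (4.315389)/(15.189917) = 1.435904
y_1 = 1.435904: f = 0.745745, f' = 10.239190 → y_2 = 1.435904 - (0.745745)/(10.239190) = 1.363072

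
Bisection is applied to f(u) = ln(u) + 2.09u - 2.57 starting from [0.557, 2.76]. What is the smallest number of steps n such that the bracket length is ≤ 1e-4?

15

Initial width b − a = 2.76 − 0.557 = 2.203000.
After n steps the width is (b−a)/2^n; need (b−a)/2^n ≤ 1e-4.
So n ≥ log₂(2.203000/1e-4) = log₂(22030.0000) ≈ 14.4272.
Hence n = 15.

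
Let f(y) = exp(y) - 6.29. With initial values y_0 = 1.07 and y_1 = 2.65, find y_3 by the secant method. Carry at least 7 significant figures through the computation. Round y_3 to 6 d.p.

1.731793

Secant update: y_(k+1) = y_k − f(y_k)·(y_k − y_(k-1))/(f(y_k) − f(y_(k-1))).
f(y_0) = -3.374621, f(y_1) = 7.864039
y_2 = 2.650000 - (7.864039)·(2.650000 - 1.070000)/(7.864039 - (-3.374621)) = 1.544425; f(y_2) = -1.604723
y_3 = 1.544425 - (-1.604723)·(1.544425 - 2.650000)/(-1.604723 - (7.864039)) = 1.731793; f(y_3) = -0.639224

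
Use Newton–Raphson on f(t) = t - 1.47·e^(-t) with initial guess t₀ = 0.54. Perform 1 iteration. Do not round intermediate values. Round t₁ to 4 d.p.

Newton update: t ← t − f(t)/f'(t).
f'(t) = 1 + 1.47·e^(-t)
t_0 = 0.540000: f = -0.316640, f' = 1.856640 → t_1 = 0.540000 - (-0.316640)/(1.856640) = 0.710545

0.7105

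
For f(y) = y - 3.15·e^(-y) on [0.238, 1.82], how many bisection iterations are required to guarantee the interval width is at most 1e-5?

Initial width b − a = 1.82 − 0.238 = 1.582000.
After n steps the width is (b−a)/2^n; need (b−a)/2^n ≤ 1e-5.
So n ≥ log₂(1.582000/1e-5) = log₂(158200.0000) ≈ 17.2714.
Hence n = 18.

18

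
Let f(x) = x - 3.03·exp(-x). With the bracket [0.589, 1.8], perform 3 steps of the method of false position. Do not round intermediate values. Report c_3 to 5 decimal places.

f(0.589000) = -1.092292, f(1.800000) = 1.299144
step 1: c = 1.142126, f(c) = 0.175132 > 0 → new bracket [0.589000, 1.142126]
step 2: c = 1.065695, f(c) = 0.021896 > 0 → new bracket [0.589000, 1.065695]
step 3: c = 1.056327, f(c) = 0.002704 > 0 → new bracket [0.589000, 1.056327]

1.05633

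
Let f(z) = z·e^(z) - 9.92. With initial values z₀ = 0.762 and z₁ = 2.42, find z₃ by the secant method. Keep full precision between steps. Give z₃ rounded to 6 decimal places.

1.556582

f(z_0) = -8.287372, f(z_1) = 17.294980
z_2 = 2.420000 - (17.294980)·(2.420000 - 0.762000)/(17.294980 - (-8.287372)) = 1.299107; f(z_2) = -5.157445
z_3 = 1.299107 - (-5.157445)·(1.299107 - 2.420000)/(-5.157445 - (17.294980)) = 1.556582; f(z_3) = -2.537776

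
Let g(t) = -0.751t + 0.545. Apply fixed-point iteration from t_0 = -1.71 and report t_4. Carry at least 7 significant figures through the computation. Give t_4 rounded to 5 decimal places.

t_1 = g(-1.710000) = 1.829210
t_2 = g(1.829210) = -0.828737
t_3 = g(-0.828737) = 1.167381
t_4 = g(1.167381) = -0.331703

-0.33170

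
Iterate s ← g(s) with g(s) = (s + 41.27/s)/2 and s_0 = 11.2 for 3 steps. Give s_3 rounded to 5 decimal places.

s_1 = g(11.200000) = 7.442411
s_2 = g(7.442411) = 6.493828
s_3 = g(6.493828) = 6.424547

6.42455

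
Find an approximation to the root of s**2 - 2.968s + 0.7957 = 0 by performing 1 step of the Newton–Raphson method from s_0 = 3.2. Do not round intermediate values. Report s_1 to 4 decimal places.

Newton update: s ← s − f(s)/f'(s).
f'(s) = 2s - 2.968
s_0 = 3.200000: f = 1.538100, f' = 3.432000 → s_1 = 3.200000 - (1.538100)/(3.432000) = 2.751836

2.7518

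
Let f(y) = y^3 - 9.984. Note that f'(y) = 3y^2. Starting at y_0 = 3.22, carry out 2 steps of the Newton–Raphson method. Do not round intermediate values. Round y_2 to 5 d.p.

2.19163

Newton update: y ← y − f(y)/f'(y).
y_0 = 3.220000: f = 23.402248, f' = 31.105200 → y_1 = 3.220000 - (23.402248)/(31.105200) = 2.467642
y_1 = 2.467642: f = 5.042105, f' = 18.267770 → y_2 = 2.467642 - (5.042105)/(18.267770) = 2.191631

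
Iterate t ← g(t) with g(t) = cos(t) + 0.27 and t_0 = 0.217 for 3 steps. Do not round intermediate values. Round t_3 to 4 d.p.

t_1 = g(0.217000) = 1.246548
t_2 = g(1.246548) = 0.588597
t_3 = g(0.588597) = 1.101721

1.1017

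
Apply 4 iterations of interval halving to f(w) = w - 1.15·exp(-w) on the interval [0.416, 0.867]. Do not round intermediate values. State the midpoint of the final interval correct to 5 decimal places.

f(0.416000) = -0.342632, f(0.867000) = 0.383758 (opposite signs)
step 1: m = 0.641500, f(m) = 0.036023 > 0 → root in [0.416000, 0.641500]
step 2: m = 0.528750, f(m) = -0.148992 < 0 → root in [0.528750, 0.641500]
step 3: m = 0.585125, f(m) = -0.055467 < 0 → root in [0.585125, 0.641500]
step 4: m = 0.613312, f(m) = -0.009475 < 0 → root in [0.613312, 0.641500]
Midpoint of [0.613312, 0.641500] = 0.627406

0.62741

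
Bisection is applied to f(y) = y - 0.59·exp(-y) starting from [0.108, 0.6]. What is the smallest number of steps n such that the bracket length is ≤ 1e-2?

6

Initial width b − a = 0.6 − 0.108 = 0.492000.
After n steps the width is (b−a)/2^n; need (b−a)/2^n ≤ 1e-2.
So n ≥ log₂(0.492000/1e-2) = log₂(49.2000) ≈ 5.6206.
Hence n = 6.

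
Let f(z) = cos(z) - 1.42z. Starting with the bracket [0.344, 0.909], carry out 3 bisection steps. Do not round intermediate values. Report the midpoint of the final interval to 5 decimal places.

0.59119

f(0.344000) = 0.452933, f(0.909000) = -0.676245 (opposite signs)
step 1: m = 0.626500, f(m) = -0.079545 < 0 → root in [0.344000, 0.626500]
step 2: m = 0.485250, f(m) = 0.195503 > 0 → root in [0.485250, 0.626500]
step 3: m = 0.555875, f(m) = 0.060097 > 0 → root in [0.555875, 0.626500]
Midpoint of [0.555875, 0.626500] = 0.591187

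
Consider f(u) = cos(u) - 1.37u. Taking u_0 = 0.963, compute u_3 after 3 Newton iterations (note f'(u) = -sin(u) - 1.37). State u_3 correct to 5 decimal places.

Newton update: u ← u − f(u)/f'(u).
u_0 = 0.963000: f = -0.748250, f' = -2.190908 → u_1 = 0.963000 - (-0.748250)/(-2.190908) = 0.621475
u_1 = 0.621475: f = -0.038400, f' = -1.952235 → u_2 = 0.621475 - (-0.038400)/(-1.952235) = 0.601805
u_2 = 0.601805: f = -0.000158, f' = -1.936131 → u_3 = 0.601805 - (-0.000158)/(-1.936131) = 0.601724

0.60172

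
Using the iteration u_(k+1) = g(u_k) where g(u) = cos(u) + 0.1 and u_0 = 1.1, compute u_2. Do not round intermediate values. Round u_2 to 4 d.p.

0.9506

u_1 = g(1.100000) = 0.553596
u_2 = g(0.553596) = 0.950639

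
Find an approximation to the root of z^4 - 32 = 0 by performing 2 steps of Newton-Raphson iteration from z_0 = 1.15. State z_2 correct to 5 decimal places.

Newton update: z ← z − f(z)/f'(z).
f'(z) = 4z^3
z_0 = 1.150000: f = -30.250994, f' = 6.083500 → z_1 = 1.150000 - (-30.250994)/(6.083500) = 6.122630
z_1 = 6.122630: f = 1373.244909, f' = 918.066218 → z_2 = 6.122630 - (1373.244909)/(918.066218) = 4.626828

4.62683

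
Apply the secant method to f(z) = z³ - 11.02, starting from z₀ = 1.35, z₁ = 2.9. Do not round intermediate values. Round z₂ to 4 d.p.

1.9550

Secant update: z_(k+1) = z_k − f(z_k)·(z_k − z_(k-1))/(f(z_k) − f(z_(k-1))).
f(z_0) = -8.559625, f(z_1) = 13.369000
z_2 = 2.900000 - (13.369000)·(2.900000 - 1.350000)/(13.369000 - (-8.559625)) = 1.955027; f(z_2) = -3.547627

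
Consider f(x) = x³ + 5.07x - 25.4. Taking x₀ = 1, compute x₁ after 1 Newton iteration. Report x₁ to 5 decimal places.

f'(x) = 3x² + 5.07
x_0 = 1.000000: f = -19.330000, f' = 8.070000 → x_1 = 1.000000 - (-19.330000)/(8.070000) = 3.395291

3.39529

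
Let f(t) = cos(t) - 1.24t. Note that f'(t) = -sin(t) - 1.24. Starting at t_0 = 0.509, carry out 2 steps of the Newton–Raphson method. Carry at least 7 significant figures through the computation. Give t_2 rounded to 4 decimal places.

0.6446

t_0 = 0.509000: f = 0.242072, f' = -1.727304 → t_1 = 0.509000 - (0.242072)/(-1.727304) = 0.649145
t_1 = 0.649145: f = -0.008338, f' = -1.844505 → t_2 = 0.649145 - (-0.008338)/(-1.844505) = 0.644624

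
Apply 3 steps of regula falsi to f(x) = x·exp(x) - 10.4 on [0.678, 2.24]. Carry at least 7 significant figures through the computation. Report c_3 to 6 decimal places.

1.737797

f(0.678000) = -9.064385, f(2.240000) = 10.641062
step 1: c = 1.396510, f(c) = -4.756598 < 0 → new bracket [1.396510, 2.240000]
step 2: c = 1.657079, f(c) = -1.710331 < 0 → new bracket [1.657079, 2.240000]
step 3: c = 1.737797, f(c) = -0.520956 < 0 → new bracket [1.737797, 2.240000]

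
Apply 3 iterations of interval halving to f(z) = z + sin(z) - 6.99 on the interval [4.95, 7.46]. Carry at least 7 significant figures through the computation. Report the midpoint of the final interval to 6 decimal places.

6.675625

f(4.950000) = -3.011903, f(7.460000) = 1.393388 (opposite signs)
step 1: m = 6.205000, f(m) = -0.863106 < 0 → root in [6.205000, 7.460000]
step 2: m = 6.832500, f(m) = 0.364603 > 0 → root in [6.205000, 6.832500]
step 3: m = 6.518750, f(m) = -0.237858 < 0 → root in [6.518750, 6.832500]
Midpoint of [6.518750, 6.832500] = 6.675625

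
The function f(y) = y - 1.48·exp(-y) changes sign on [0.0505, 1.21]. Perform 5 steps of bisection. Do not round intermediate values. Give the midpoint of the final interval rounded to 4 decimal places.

0.7208

f(0.050500) = -1.356616, f(1.210000) = 0.768668 (opposite signs)
step 1: m = 0.630250, f(m) = -0.157789 < 0 → root in [0.630250, 1.210000]
step 2: m = 0.920125, f(m) = 0.330391 > 0 → root in [0.630250, 0.920125]
step 3: m = 0.775187, f(m) = 0.093474 > 0 → root in [0.630250, 0.775187]
step 4: m = 0.702719, f(m) = -0.030232 < 0 → root in [0.702719, 0.775187]
step 5: m = 0.738953, f(m) = 0.032085 > 0 → root in [0.702719, 0.738953]
Midpoint of [0.702719, 0.738953] = 0.720836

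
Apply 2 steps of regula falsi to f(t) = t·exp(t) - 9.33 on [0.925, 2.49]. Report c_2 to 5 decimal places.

f(0.925000) = -6.997272, f(2.490000) = 20.702578
step 1: c = 1.320335, f(c) = -4.385770 < 0 → new bracket [1.320335, 2.490000]
step 2: c = 1.524808, f(c) = -2.324633 < 0 → new bracket [1.524808, 2.490000]

1.52481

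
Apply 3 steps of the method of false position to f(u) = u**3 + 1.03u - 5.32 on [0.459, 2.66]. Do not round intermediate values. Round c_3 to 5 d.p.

f(0.459000) = -4.750527, f(2.660000) = 16.240896
step 1: c = 0.957104, f(c) = -3.457430 < 0 → new bracket [0.957104, 2.660000]
step 2: c = 1.255995, f(c) = -2.044966 < 0 → new bracket [1.255995, 2.660000]
step 3: c = 1.413009, f(c) = -1.043395 < 0 → new bracket [1.413009, 2.660000]

1.41301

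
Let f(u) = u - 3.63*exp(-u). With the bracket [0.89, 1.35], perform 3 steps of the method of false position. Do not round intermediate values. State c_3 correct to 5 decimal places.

f(0.890000) = -0.600680, f(1.350000) = 0.408958
step 1: c = 1.163675, f(c) = 0.029895 > 0 → new bracket [0.890000, 1.163675]
step 2: c = 1.150701, f(c) = 0.002114 > 0 → new bracket [0.890000, 1.150701]
step 3: c = 1.149786, f(c) = 0.000149 > 0 → new bracket [0.890000, 1.149786]

1.14979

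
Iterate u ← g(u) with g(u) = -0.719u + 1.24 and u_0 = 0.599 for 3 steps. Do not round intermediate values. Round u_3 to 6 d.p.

0.766826

u_1 = g(0.599000) = 0.809319
u_2 = g(0.809319) = 0.658100
u_3 = g(0.658100) = 0.766826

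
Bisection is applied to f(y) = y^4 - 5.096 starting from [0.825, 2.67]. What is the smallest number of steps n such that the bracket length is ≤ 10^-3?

11

Initial width b − a = 2.67 − 0.825 = 1.845000.
After n steps the width is (b−a)/2^n; need (b−a)/2^n ≤ 10^-3.
So n ≥ log₂(1.845000/10^-3) = log₂(1845.0000) ≈ 10.8494.
Hence n = 11.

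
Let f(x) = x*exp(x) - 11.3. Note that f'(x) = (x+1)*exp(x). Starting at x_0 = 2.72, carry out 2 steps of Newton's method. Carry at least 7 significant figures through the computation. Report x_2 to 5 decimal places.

x_0 = 2.720000: f = 29.990477, f' = 56.470799 → x_1 = 2.720000 - (29.990477)/(56.470799) = 2.188921
x_1 = 2.188921: f = 8.237373, f' = 28.462947 → x_2 = 2.188921 - (8.237373)/(28.462947) = 1.899514

1.89951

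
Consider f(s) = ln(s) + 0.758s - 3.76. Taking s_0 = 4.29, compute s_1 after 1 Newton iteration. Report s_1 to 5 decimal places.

f'(s) = 1/s + 0.758
s_0 = 4.290000: f = 0.948107, f' = 0.991100 → s_1 = 4.290000 - (0.948107)/(0.991100) = 3.333380

3.33338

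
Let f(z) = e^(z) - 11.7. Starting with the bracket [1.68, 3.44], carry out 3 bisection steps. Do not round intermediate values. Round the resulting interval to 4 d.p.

[2.3400, 2.5600]

f(1.680000) = -6.334444, f(3.440000) = 19.486958 (opposite signs)
step 1: m = 2.560000, f(m) = 1.235817 > 0 → root in [1.680000, 2.560000]
step 2: m = 2.120000, f(m) = -3.368863 < 0 → root in [2.120000, 2.560000]
step 3: m = 2.340000, f(m) = -1.318763 < 0 → root in [2.340000, 2.560000]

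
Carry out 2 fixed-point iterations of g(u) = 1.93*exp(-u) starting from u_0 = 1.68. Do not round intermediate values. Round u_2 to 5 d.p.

1.34692

u_1 = g(1.680000) = 0.359702
u_2 = g(0.359702) = 1.346917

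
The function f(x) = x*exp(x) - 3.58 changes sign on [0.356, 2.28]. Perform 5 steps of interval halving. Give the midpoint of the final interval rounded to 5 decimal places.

f(0.356000) = -3.071772, f(2.280000) = 18.710831 (opposite signs)
step 1: m = 1.318000, f(m) = 1.343972 > 0 → root in [0.356000, 1.318000]
step 2: m = 0.837000, f(m) = -1.647009 < 0 → root in [0.837000, 1.318000]
step 3: m = 1.077500, f(m) = -0.415030 < 0 → root in [1.077500, 1.318000]
step 4: m = 1.197750, f(m) = 0.387733 > 0 → root in [1.077500, 1.197750]
step 5: m = 1.137625, f(m) = -0.031348 < 0 → root in [1.137625, 1.197750]
Midpoint of [1.137625, 1.197750] = 1.167687

1.16769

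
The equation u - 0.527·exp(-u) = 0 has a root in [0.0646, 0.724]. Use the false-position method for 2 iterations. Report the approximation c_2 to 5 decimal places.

f(0.064600) = -0.429432, f(0.724000) = 0.468506
step 1: c = 0.379953, f(c) = 0.019541 > 0 → new bracket [0.064600, 0.379953]
step 2: c = 0.366228, f(c) = 0.000835 > 0 → new bracket [0.064600, 0.366228]

0.36623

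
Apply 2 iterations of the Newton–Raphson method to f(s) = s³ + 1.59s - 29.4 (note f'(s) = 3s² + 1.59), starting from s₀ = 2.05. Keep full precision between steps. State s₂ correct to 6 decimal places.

Newton update: s ← s − f(s)/f'(s).
s_0 = 2.050000: f = -17.525375, f' = 14.197500 → s_1 = 2.050000 - (-17.525375)/(14.197500) = 3.284399
s_1 = 3.284399: f = 11.251904, f' = 33.951824 → s_2 = 3.284399 - (11.251904)/(33.951824) = 2.952991

2.952991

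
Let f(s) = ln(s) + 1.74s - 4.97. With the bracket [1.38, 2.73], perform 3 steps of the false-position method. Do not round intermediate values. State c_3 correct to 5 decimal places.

f(1.380000) = -2.246717, f(2.730000) = 0.784502
step 1: c = 2.380610, f(c) = 0.039618 > 0 → new bracket [1.380000, 2.380610]
step 2: c = 2.363271, f(c) = 0.002139 > 0 → new bracket [1.380000, 2.363271]
step 3: c = 2.362336, f(c) = 0.000116 > 0 → new bracket [1.380000, 2.362336]

2.36234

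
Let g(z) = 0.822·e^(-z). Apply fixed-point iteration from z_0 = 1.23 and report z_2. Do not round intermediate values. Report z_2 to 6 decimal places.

z_1 = g(1.230000) = 0.240264
z_2 = g(0.240264) = 0.646437

0.646437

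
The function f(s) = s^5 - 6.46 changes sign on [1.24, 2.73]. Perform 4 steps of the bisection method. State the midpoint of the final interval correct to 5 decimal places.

1.47281

f(1.240000) = -3.528375, f(2.730000) = 145.179811 (opposite signs)
step 1: m = 1.985000, f(m) = 24.357866 > 0 → root in [1.240000, 1.985000]
step 2: m = 1.612500, f(m) = 4.441810 > 0 → root in [1.240000, 1.612500]
step 3: m = 1.426250, f(m) = -0.558284 < 0 → root in [1.426250, 1.612500]
step 4: m = 1.519375, f(m) = 1.637014 > 0 → root in [1.426250, 1.519375]
Midpoint of [1.426250, 1.519375] = 1.472812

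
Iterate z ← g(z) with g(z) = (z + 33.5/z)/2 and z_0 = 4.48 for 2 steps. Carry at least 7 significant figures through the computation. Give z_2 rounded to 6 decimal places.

5.790967

z_1 = g(4.480000) = 5.978839
z_2 = g(5.978839) = 5.790967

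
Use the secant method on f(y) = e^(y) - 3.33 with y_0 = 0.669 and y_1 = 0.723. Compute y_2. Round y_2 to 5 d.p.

1.35581

f(y_0) = -1.377716, f(y_1) = -1.269394
y_2 = 0.723000 - (-1.269394)·(0.723000 - 0.669000)/(-1.269394 - (-1.377716)) = 1.355812; f(y_2) = 0.549911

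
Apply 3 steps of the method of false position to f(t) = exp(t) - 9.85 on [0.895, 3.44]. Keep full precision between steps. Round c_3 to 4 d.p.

2.1075

f(0.895000) = -7.402664, f(3.440000) = 21.336958
step 1: c = 1.550533, f(c) = -5.136016 < 0 → new bracket [1.550533, 3.440000]
step 2: c = 1.917108, f(c) = -3.048737 < 0 → new bracket [1.917108, 3.440000]
step 3: c = 2.107503, f(c) = -1.622332 < 0 → new bracket [2.107503, 3.440000]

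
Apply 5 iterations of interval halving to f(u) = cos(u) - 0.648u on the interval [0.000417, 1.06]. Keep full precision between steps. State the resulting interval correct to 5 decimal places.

[0.89444, 0.92755]

f(0.000417) = 0.999730, f(1.060000) = -0.198008 (opposite signs)
step 1: m = 0.530208, f(m) = 0.519127 > 0 → root in [0.530208, 1.060000]
step 2: m = 0.795104, f(m) = 0.184983 > 0 → root in [0.795104, 1.060000]
step 3: m = 0.927552, f(m) = -0.001259 < 0 → root in [0.795104, 0.927552]
step 4: m = 0.861328, f(m) = 0.093290 > 0 → root in [0.861328, 0.927552]
step 5: m = 0.894440, f(m) = 0.046358 > 0 → root in [0.894440, 0.927552]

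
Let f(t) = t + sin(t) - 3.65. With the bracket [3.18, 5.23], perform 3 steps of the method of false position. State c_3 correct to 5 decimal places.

4.60054

f(3.180000) = -0.508398, f(5.230000) = 0.710996
step 1: c = 4.034700, f(c) = -0.394324 < 0 → new bracket [4.034700, 5.230000]
step 2: c = 4.461124, f(c) = -0.157475 < 0 → new bracket [4.461124, 5.230000]
step 3: c = 4.600540, f(c) = -0.043212 < 0 → new bracket [4.600540, 5.230000]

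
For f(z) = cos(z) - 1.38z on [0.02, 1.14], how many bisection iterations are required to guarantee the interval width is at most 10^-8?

27

Initial width b − a = 1.14 − 0.02 = 1.120000.
After n steps the width is (b−a)/2^n; need (b−a)/2^n ≤ 10^-8.
So n ≥ log₂(1.120000/10^-8) = log₂(112000000.0000) ≈ 26.7389.
Hence n = 27.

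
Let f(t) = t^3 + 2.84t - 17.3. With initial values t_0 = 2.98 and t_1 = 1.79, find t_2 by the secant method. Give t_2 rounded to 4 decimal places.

Secant update: t_(k+1) = t_k − f(t_k)·(t_k − t_(k-1))/(f(t_k) − f(t_(k-1))).
f(t_0) = 17.626792, f(t_1) = -6.481061
t_2 = 1.790000 - (-6.481061)·(1.790000 - 2.980000)/(-6.481061 - (17.626792)) = 2.109915; f(t_2) = -1.915046

2.1099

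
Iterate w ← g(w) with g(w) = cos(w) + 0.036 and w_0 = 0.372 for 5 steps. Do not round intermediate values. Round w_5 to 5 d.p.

w_1 = g(0.372000) = 0.967602
w_2 = g(0.967602) = 0.603276
w_3 = g(0.603276) = 0.859482
w_4 = g(0.859482) = 0.688830
w_5 = g(0.688830) = 0.807990

0.80799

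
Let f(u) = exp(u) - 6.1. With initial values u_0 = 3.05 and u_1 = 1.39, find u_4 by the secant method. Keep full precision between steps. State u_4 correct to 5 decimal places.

1.80272

Secant update: u_(k+1) = u_k − f(u_k)·(u_k − u_(k-1))/(f(u_k) − f(u_(k-1))).
f(u_0) = 15.015344, f(u_1) = -2.085150
u_2 = 1.390000 - (-2.085150)·(1.390000 - 3.050000)/(-2.085150 - (15.015344)) = 1.592412; f(u_2) = -1.184408
u_3 = 1.592412 - (-1.184408)·(1.592412 - 1.390000)/(-1.184408 - (-2.085150)) = 1.858569; f(u_3) = 0.314551
u_4 = 1.858569 - (0.314551)·(1.858569 - 1.592412)/(0.314551 - (-1.184408)) = 1.802717; f(u_4) = -0.033893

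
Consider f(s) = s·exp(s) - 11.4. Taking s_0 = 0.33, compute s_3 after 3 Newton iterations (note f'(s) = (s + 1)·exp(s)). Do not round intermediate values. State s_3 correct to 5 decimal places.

4.54998

s_0 = 0.330000: f = -10.940981, f' = 1.849988 → s_1 = 0.330000 - (-10.940981)/(1.849988) = 6.244083
s_1 = 6.244083: f = 3204.033437, f' = 3730.390296 → s_2 = 6.244083 - (3204.033437)/(3730.390296) = 5.385183
s_2 = 5.385183: f = 1163.377516, f' = 1392.927495 → s_3 = 5.385183 - (1163.377516)/(1392.927495) = 4.549980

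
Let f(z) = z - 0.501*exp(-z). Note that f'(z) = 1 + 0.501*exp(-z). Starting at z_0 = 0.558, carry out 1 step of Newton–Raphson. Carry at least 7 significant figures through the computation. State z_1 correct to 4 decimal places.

z_0 = 0.558000: f = 0.271251, f' = 1.286749 → z_1 = 0.558000 - (0.271251)/(1.286749) = 0.347196

0.3472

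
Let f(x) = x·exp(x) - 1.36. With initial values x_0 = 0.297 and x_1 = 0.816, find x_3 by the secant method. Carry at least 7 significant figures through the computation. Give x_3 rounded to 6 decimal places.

f(x_0) = -0.960293, f(x_1) = 0.485332
x_2 = 0.816000 - (0.485332)·(0.816000 - 0.297000)/(0.485332 - (-0.960293)) = 0.641759; f(x_2) = -0.140774
x_3 = 0.641759 - (-0.140774)·(0.641759 - 0.816000)/(-0.140774 - (0.485332)) = 0.680935; f(x_3) = -0.014659

0.680935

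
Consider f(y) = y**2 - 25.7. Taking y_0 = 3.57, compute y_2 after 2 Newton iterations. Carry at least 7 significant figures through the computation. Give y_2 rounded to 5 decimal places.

Newton update: y ← y − f(y)/f'(y).
f'(y) = 2y
y_0 = 3.570000: f = -12.955100, f' = 7.140000 → y_1 = 3.570000 - (-12.955100)/(7.140000) = 5.384440
y_1 = 5.384440: f = 3.292192, f' = 10.768880 → y_2 = 5.384440 - (3.292192)/(10.768880) = 5.078726

5.07873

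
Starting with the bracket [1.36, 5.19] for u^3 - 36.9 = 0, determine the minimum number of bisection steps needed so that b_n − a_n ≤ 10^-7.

Initial width b − a = 5.19 − 1.36 = 3.830000.
After n steps the width is (b−a)/2^n; need (b−a)/2^n ≤ 10^-7.
So n ≥ log₂(3.830000/10^-7) = log₂(38300000.0000) ≈ 25.1908.
Hence n = 26.

26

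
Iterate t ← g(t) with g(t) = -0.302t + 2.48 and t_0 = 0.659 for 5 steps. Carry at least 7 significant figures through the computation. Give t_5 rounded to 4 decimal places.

t_1 = g(0.659000) = 2.280982
t_2 = g(2.280982) = 1.791143
t_3 = g(1.791143) = 1.939075
t_4 = g(1.939075) = 1.894399
t_5 = g(1.894399) = 1.907891

1.9079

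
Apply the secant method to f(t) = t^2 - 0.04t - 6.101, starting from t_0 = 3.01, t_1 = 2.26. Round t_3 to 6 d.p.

f(t_0) = 2.838700, f(t_1) = -1.083800
t_2 = 2.260000 - (-1.083800)·(2.260000 - 3.010000)/(-1.083800 - (2.838700)) = 2.467228; f(t_2) = -0.112477
t_3 = 2.467228 - (-0.112477)·(2.467228 - 2.260000)/(-0.112477 - (-1.083800)) = 2.491224; f(t_3) = 0.005549

2.491224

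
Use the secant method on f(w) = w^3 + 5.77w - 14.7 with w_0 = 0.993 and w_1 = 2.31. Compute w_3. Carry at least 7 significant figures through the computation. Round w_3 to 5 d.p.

1.66864

Secant update: w_(k+1) = w_k − f(w_k)·(w_k − w_(k-1))/(f(w_k) − f(w_(k-1))).
f(w_0) = -7.991243, f(w_1) = 10.955091
w_2 = 2.310000 - (10.955091)·(2.310000 - 0.993000)/(10.955091 - (-7.991243)) = 1.548488; f(w_2) = -2.052232
w_3 = 1.548488 - (-2.052232)·(1.548488 - 2.310000)/(-2.052232 - (10.955091)) = 1.668636; f(w_3) = -0.425911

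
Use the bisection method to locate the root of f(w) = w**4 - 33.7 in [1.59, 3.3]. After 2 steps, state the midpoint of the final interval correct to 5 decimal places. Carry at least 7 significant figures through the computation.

2.23125

f(1.590000) = -27.308710, f(3.300000) = 84.892100 (opposite signs)
step 1: m = 2.445000, f(m) = 2.036783 > 0 → root in [1.590000, 2.445000]
step 2: m = 2.017500, f(m) = -17.132607 < 0 → root in [2.017500, 2.445000]
Midpoint of [2.017500, 2.445000] = 2.231250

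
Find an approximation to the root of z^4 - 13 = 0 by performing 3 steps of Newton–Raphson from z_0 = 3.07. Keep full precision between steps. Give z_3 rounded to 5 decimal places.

f'(z) = 4z^3
z_0 = 3.070000: f = 75.828740, f' = 115.737772 → z_1 = 3.070000 - (75.828740)/(115.737772) = 2.414823
z_1 = 2.414823: f = 21.004871, f' = 56.326898 → z_2 = 2.414823 - (21.004871)/(56.326898) = 2.041913
z_2 = 2.041913: f = 4.383961, f' = 34.054267 → z_3 = 2.041913 - (4.383961)/(34.054267) = 1.913178

1.91318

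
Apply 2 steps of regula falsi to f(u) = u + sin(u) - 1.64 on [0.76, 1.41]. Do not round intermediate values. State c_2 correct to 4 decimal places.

False-position update: c = (a·f(b) − b·f(a))/(f(b) − f(a)); replace the endpoint whose sign matches f(c).
f(0.760000) = -0.191079, f(1.410000) = 0.757100
step 1: c = 0.890989, f(c) = 0.028683 > 0 → new bracket [0.760000, 0.890989]
step 2: c = 0.873893, f(c) = 0.000726 > 0 → new bracket [0.760000, 0.873893]

0.8739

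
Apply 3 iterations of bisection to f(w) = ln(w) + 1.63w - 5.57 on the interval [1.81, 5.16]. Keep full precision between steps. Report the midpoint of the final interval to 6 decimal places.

2.856875

f(1.810000) = -2.026373, f(5.160000) = 4.481737 (opposite signs)
step 1: m = 3.485000, f(m) = 1.359018 > 0 → root in [1.810000, 3.485000]
step 2: m = 2.647500, f(m) = -0.280959 < 0 → root in [2.647500, 3.485000]
step 3: m = 3.066250, f(m) = 0.548443 > 0 → root in [2.647500, 3.066250]
Midpoint of [2.647500, 3.066250] = 2.856875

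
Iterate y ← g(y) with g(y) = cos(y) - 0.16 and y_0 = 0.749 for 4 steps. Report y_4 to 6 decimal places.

0.655512

y_1 = g(0.749000) = 0.572370
y_2 = g(0.572370) = 0.680620
y_3 = g(0.680620) = 0.617183
y_4 = g(0.617183) = 0.655512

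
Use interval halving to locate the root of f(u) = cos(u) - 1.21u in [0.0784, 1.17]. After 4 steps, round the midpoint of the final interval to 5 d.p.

f(0.078400) = 0.902064, f(1.170000) = -1.025548 (opposite signs)
step 1: m = 0.624200, f(m) = 0.056149 > 0 → root in [0.624200, 1.170000]
step 2: m = 0.897100, f(m) = -0.461612 < 0 → root in [0.624200, 0.897100]
step 3: m = 0.760650, f(m) = -0.195998 < 0 → root in [0.624200, 0.760650]
step 4: m = 0.692425, f(m) = -0.068134 < 0 → root in [0.624200, 0.692425]
Midpoint of [0.624200, 0.692425] = 0.658313

0.65831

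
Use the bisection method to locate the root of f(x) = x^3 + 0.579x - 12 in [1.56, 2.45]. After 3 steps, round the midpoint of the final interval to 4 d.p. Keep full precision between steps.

f(1.560000) = -7.300344, f(2.450000) = 4.124675 (opposite signs)
step 1: m = 2.005000, f(m) = -2.778955 < 0 → root in [2.005000, 2.450000]
step 2: m = 2.227500, f(m) = 0.342035 > 0 → root in [2.005000, 2.227500]
step 3: m = 2.116250, f(m) = -1.297036 < 0 → root in [2.116250, 2.227500]
Midpoint of [2.116250, 2.227500] = 2.171875

2.1719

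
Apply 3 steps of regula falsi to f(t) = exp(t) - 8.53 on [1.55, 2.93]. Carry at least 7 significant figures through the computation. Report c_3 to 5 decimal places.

False-position update: c = (a·f(b) − b·f(a))/(f(b) − f(a)); replace the endpoint whose sign matches f(c).
f(1.550000) = -3.818530, f(2.930000) = 10.197630
step 1: c = 1.925964, f(c) = -1.668240 < 0 → new bracket [1.925964, 2.930000]
step 2: c = 2.067123, f(c) = -0.627945 < 0 → new bracket [2.067123, 2.930000]
step 3: c = 2.117175, f(c) = -0.222368 < 0 → new bracket [2.117175, 2.930000]

2.11717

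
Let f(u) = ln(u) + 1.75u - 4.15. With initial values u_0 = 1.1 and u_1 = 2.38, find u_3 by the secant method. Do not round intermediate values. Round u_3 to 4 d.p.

f(u_0) = -2.129690, f(u_1) = 0.882100
u_2 = 2.380000 - (0.882100)·(2.380000 - 1.100000)/(0.882100 - (-2.129690)) = 2.005110; f(u_2) = 0.054643
u_3 = 2.005110 - (0.054643)·(2.005110 - 2.380000)/(0.054643 - (0.882100)) = 1.980354; f(u_3) = -0.001105

1.9804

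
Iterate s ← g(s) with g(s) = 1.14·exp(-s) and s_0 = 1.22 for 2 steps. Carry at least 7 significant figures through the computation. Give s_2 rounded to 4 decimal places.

s_1 = g(1.220000) = 0.336562
s_2 = g(0.336562) = 0.814212

0.8142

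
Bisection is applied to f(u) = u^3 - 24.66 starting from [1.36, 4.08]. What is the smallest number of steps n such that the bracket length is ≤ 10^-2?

9

Initial width b − a = 4.08 − 1.36 = 2.720000.
After n steps the width is (b−a)/2^n; need (b−a)/2^n ≤ 10^-2.
So n ≥ log₂(2.720000/10^-2) = log₂(272.0000) ≈ 8.0875.
Hence n = 9.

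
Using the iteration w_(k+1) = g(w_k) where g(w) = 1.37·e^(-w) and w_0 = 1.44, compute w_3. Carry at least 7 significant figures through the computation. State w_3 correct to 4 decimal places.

0.5089

w_1 = g(1.440000) = 0.324591
w_2 = g(0.324591) = 0.990267
w_3 = g(0.990267) = 0.508924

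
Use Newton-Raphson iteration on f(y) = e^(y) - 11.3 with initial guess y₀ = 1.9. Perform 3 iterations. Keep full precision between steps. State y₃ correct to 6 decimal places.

Newton update: y ← y − f(y)/f'(y).
f'(y) = e^(y)
y_0 = 1.900000: f = -4.614106, f' = 6.685894 → y_1 = 1.900000 - (-4.614106)/(6.685894) = 2.590125
y_1 = 2.590125: f = 2.031443, f' = 13.331443 → y_2 = 2.590125 - (2.031443)/(13.331443) = 2.437746
y_2 = 2.437746: f = 0.147205, f' = 11.447205 → y_3 = 2.437746 - (0.147205)/(11.447205) = 2.424886

2.424886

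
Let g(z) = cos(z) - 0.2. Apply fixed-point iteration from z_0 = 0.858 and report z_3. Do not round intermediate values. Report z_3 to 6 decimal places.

0.565665

z_1 = g(0.858000) = 0.453952
z_2 = g(0.453952) = 0.698721
z_3 = g(0.698721) = 0.565665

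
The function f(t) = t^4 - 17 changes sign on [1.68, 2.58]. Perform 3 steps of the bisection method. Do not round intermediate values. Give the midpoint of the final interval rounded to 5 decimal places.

2.07375

f(1.680000) = -9.034058, f(2.580000) = 27.307661 (opposite signs)
step 1: m = 2.130000, f(m) = 3.583462 > 0 → root in [1.680000, 2.130000]
step 2: m = 1.905000, f(m) = -3.830178 < 0 → root in [1.905000, 2.130000]
step 3: m = 2.017500, f(m) = -0.432607 < 0 → root in [2.017500, 2.130000]
Midpoint of [2.017500, 2.130000] = 2.073750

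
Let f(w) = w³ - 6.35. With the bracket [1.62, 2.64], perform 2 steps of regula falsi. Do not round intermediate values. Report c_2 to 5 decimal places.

f(1.620000) = -2.098472, f(2.640000) = 12.049744
step 1: c = 1.771287, f(c) = -0.792662 < 0 → new bracket [1.771287, 2.640000]
step 2: c = 1.824906, f(c) = -0.272549 < 0 → new bracket [1.824906, 2.640000]

1.82491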